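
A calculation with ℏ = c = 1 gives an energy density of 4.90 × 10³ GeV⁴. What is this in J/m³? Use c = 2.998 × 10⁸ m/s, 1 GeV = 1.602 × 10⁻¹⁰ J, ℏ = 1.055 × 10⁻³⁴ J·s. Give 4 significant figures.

[E]/[L]³ = [E]⁴/(ℏc)³; restore (ℏc)⁻³.
1 GeV⁴ → 1/(ℏc)³ × (1 GeV in J)⁴ = 2.082 × 10³⁷ J/m³.
Result: 4.90 × 10³ × 2.082 × 10³⁷ = 1.020 × 10⁴¹ J/m³.

1.020 × 10⁴¹ J/m³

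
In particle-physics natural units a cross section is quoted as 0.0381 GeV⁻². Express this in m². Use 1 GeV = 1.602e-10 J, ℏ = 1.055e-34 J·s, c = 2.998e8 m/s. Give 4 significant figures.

Area is [L]² = [E]⁻²·(ℏc)²; restore (ℏc)².
1 GeV⁻² → (ℏc)² × (1 GeV in J)⁻² = 3.898e-32 m².
Result: 0.0381 × 3.898e-32 = 1.485e-33 m².

1.485e-33 m²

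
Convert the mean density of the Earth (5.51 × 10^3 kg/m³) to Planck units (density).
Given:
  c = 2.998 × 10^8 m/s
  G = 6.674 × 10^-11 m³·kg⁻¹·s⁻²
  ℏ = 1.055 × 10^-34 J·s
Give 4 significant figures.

Planck density: ρ_P = c⁵/(ℏG²) = 5.154 × 10^96 kg/m³.
5.51 × 10^3 / 5.154 × 10^96 = 1.069 × 10^-93

1.069 × 10^-93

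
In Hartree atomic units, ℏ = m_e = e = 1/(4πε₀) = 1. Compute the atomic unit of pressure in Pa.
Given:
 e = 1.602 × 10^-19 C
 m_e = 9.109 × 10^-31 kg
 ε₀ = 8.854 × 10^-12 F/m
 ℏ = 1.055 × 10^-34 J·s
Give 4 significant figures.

The unique combination of the constants set to 1 with dimensions of pressure is P_au = E_h/a₀³ = m_e⁴e¹⁰/((4πε₀)⁵ℏ⁸).
E_h = 4.354 × 10^-18 J
a₀ = 5.297 × 10^-11 m
E_h/a₀³ = 2.929 × 10^13 Pa

2.929 × 10^13 Pa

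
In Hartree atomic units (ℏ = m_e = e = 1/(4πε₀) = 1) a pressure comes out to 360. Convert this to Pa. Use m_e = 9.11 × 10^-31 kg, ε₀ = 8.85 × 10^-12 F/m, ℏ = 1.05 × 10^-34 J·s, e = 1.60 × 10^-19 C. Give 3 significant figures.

1.08 × 10^16 Pa

One atomic unit of pressure: P_au = E_h/a₀³ = m_e⁴e¹⁰/((4πε₀)⁵ℏ⁸) = 3.01 × 10^13 Pa.
360 × 3.01 × 10^13 Pa = 1.08 × 10^16 Pa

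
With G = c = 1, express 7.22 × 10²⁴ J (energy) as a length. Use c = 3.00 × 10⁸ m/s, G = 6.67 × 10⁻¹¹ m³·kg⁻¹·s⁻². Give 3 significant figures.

5.95 × 10⁻²⁰ m

Energy → length via G/c⁴.
7.22 × 10²⁴ J × (G/c⁴) = 5.95 × 10⁻²⁰ m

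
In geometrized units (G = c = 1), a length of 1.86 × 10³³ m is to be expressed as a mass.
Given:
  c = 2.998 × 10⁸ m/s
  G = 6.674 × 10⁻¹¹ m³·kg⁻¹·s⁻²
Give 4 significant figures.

2.505 × 10⁶⁰ kg

Length → mass via c²/G.
1.86 × 10³³ m × (c²/G) = 2.505 × 10⁶⁰ kg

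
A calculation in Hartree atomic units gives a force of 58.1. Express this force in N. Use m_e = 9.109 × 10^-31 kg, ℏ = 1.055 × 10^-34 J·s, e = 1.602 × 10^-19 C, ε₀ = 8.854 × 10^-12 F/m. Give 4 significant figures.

4.776 × 10^-6 N

One atomic unit of force: F_au = E_h/a₀ = m_e²e⁶/((4πε₀)³ℏ⁴) = 8.220 × 10^-8 N.
58.1 × 8.220 × 10^-8 N = 4.776 × 10^-6 N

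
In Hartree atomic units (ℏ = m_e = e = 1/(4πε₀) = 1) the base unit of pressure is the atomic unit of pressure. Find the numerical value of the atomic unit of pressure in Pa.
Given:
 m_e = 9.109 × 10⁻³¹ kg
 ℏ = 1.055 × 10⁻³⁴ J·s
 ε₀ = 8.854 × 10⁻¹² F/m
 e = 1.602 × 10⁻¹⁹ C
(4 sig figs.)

P_au = E_h/a₀³ = m_e⁴e¹⁰/((4πε₀)⁵ℏ⁸)
E_h = 4.354 × 10⁻¹⁸ J
a₀ = 5.297 × 10⁻¹¹ m
E_h/a₀³ = 2.929 × 10¹³ Pa

2.929 × 10¹³ Pa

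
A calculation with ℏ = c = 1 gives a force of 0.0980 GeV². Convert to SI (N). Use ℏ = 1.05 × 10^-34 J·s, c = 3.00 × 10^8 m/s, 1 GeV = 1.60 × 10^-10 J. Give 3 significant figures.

7.96 × 10^4 N

Force is [E]/[L] = [E]²/(ℏc); restore (ℏc)⁻¹.
1 GeV² → 1/(ℏc) × (1 GeV in J)² = 8.13 × 10^5 N.
Result: 0.0980 × 8.13 × 10^5 = 7.96 × 10^4 N.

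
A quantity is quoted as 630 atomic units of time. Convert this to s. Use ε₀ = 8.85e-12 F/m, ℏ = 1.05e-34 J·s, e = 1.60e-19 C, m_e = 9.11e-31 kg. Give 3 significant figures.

One atomic unit of time: τ_au = (4πε₀)²ℏ³/(m_e e⁴) = 2.40e-17 s.
630 × 2.40e-17 s = 1.51e-14 s

1.51e-14 s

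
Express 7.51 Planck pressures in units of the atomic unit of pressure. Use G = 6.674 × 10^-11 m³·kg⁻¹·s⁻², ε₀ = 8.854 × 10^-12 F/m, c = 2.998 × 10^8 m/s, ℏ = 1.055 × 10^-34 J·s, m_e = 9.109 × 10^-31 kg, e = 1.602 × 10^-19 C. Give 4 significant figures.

Planck pressure: p_P = c⁷/(ℏG²) = 4.632 × 10^113 Pa
atomic unit of pressure: P_au = E_h/a₀³ = m_e⁴e¹⁰/((4πε₀)⁵ℏ⁸) = 2.929 × 10^13 Pa
7.51 × 4.632 × 10^113 / 2.929 × 10^13 = 1.188 × 10^101

1.188 × 10^101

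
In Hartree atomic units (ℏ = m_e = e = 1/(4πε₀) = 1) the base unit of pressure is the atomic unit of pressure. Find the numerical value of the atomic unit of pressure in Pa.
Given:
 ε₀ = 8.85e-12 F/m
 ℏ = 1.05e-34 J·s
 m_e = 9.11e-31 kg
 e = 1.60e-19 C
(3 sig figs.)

3.01e13 Pa

P_au = E_h/a₀³ = m_e⁴e¹⁰/((4πε₀)⁵ℏ⁸)
E_h = 4.38e-18 J
a₀ = 5.26e-11 m
E_h/a₀³ = 3.01e13 Pa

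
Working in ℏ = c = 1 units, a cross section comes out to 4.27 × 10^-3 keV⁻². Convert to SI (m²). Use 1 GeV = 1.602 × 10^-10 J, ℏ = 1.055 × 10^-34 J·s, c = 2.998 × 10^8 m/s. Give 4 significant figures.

1.664 × 10^-22 m²

Area is [L]² = [E]⁻²·(ℏc)²; restore (ℏc)².
1 GeV⁻² → (ℏc)² × (1 GeV in J)⁻² = 3.898 × 10^-32 m².
Convert the energy scale: 4.27 × 10^-3 keV⁻² = 4.27 × 10^9 GeV⁻².
Result: 4.27 × 10^9 × 3.898 × 10^-32 = 1.664 × 10^-22 m².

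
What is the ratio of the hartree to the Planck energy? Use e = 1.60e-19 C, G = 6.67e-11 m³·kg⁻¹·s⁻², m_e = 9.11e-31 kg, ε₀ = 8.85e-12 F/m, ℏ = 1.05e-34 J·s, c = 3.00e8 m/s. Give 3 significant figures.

hartree: E_h = m_e e⁴/(4πε₀ℏ)² = 4.38e-18 J
Planck energy: E_P = √(ℏc⁵/G) = 1.96e9 J
ratio = 4.38e-18 / 1.96e9 = 2.24e-27

2.24e-27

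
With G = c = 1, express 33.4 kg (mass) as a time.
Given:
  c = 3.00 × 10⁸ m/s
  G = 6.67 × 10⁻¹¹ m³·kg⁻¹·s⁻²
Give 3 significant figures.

Mass → time via G/c³.
33.4 kg × (G/c³) = 8.25 × 10⁻³⁵ s

8.25 × 10⁻³⁵ s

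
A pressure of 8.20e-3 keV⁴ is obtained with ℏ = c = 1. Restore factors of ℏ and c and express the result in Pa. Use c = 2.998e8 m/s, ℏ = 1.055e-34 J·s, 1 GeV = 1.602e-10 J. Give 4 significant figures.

1.707e11 Pa

Pressure is [E]/[L]³ = [E]⁴/(ℏc)³.
1 GeV⁴ → 1/(ℏc)³ × (1 GeV in J)⁴ = 2.082e37 Pa.
Convert the energy scale: 8.20e-3 keV⁴ = 8.20e-27 GeV⁴.
Result: 8.20e-27 × 2.082e37 = 1.707e11 Pa.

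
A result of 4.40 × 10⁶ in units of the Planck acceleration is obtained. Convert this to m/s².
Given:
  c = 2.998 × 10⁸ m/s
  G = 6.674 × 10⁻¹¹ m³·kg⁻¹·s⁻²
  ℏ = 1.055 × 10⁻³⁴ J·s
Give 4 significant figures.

One Planck acceleration: a_P = √(c⁷/(ℏG)) = 5.560 × 10⁵¹ m/s².
4.40 × 10⁶ × 5.560 × 10⁵¹ m/s² = 2.446 × 10⁵⁸ m/s²

2.446 × 10⁵⁸ m/s²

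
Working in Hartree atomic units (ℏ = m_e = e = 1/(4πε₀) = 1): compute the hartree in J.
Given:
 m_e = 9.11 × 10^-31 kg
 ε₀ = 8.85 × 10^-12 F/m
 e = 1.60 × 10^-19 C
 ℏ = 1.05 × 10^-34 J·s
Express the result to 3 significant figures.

From ℏ = m_e = e = 1/(4πε₀) = 1 the energy scale is E_h = m_e e⁴/(4πε₀ℏ)².
  = 5.97 × 10^-106 / 1.36 × 10^-88
  = 4.38 × 10^-18 J

4.38 × 10^-18 J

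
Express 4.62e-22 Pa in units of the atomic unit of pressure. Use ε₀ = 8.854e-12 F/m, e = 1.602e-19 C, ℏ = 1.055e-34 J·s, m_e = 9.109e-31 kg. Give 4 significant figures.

1.577e-35

atomic unit of pressure: P_au = E_h/a₀³ = m_e⁴e¹⁰/((4πε₀)⁵ℏ⁸) = 2.929e13 Pa.
4.62e-22 / 2.929e13 = 1.577e-35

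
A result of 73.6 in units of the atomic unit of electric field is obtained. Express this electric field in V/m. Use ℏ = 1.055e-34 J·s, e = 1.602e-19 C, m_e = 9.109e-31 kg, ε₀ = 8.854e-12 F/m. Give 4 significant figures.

3.776e13 V/m

One atomic unit of electric field: E_au = E_h/(e a₀) = m_e²e⁵/((4πε₀)³ℏ⁴) = 5.131e11 V/m.
73.6 × 5.131e11 V/m = 3.776e13 V/m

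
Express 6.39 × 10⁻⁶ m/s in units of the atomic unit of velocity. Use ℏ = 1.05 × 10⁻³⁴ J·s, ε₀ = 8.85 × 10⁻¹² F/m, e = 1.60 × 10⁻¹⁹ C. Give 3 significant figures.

atomic unit of velocity: v_au = e²/(4πε₀ℏ) = 2.19 × 10⁶ m/s.
6.39 × 10⁻⁶ / 2.19 × 10⁶ = 2.91 × 10⁻¹²

2.91 × 10⁻¹²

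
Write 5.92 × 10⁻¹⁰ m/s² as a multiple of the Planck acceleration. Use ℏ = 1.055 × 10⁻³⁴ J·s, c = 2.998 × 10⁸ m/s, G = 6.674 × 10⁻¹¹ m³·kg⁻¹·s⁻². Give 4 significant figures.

Planck acceleration: a_P = √(c⁷/(ℏG)) = 5.560 × 10⁵¹ m/s².
5.92 × 10⁻¹⁰ / 5.560 × 10⁵¹ = 1.065 × 10⁻⁶¹

1.065 × 10⁻⁶¹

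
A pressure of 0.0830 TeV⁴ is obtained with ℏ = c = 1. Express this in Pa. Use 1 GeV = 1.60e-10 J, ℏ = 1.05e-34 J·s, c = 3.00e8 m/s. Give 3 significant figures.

1.74e48 Pa

Pressure is [E]/[L]³ = [E]⁴/(ℏc)³.
1 GeV⁴ → 1/(ℏc)³ × (1 GeV in J)⁴ = 2.10e37 Pa.
Convert the energy scale: 0.0830 TeV⁴ = 8.30e10 GeV⁴.
Result: 8.30e10 × 2.10e37 = 1.74e48 Pa.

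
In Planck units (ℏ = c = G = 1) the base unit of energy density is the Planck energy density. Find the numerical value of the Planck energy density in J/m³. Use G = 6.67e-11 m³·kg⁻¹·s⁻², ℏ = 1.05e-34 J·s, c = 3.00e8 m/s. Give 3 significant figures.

4.68e113 J/m³

u_P = c⁷/(ℏG²)
  = 2.19e59 / 4.67e-55
  = 4.68e113 J/m³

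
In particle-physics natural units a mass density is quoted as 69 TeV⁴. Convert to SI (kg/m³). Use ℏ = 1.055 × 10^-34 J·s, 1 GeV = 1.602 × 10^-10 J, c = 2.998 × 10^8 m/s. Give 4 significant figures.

1.598 × 10^34 kg/m³

Mass density is [E]/(c²[L]³) = [E]⁴/(ℏ³c⁵).
1 GeV⁴ → 1/(ℏ³c⁵) × (1 GeV in J)⁴ = 2.316 × 10^20 kg/m³.
Convert the energy scale: 69 TeV⁴ = 6.90 × 10^13 GeV⁴.
Result: 6.90 × 10^13 × 2.316 × 10^20 = 1.598 × 10^34 kg/m³.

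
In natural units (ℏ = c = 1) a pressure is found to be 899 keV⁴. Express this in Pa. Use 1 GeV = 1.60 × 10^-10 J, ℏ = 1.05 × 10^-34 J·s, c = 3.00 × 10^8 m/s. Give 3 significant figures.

1.88 × 10^16 Pa

Pressure is [E]/[L]³ = [E]⁴/(ℏc)³.
1 GeV⁴ → 1/(ℏc)³ × (1 GeV in J)⁴ = 2.10 × 10^37 Pa.
Convert the energy scale: 899 keV⁴ = 8.99 × 10^-22 GeV⁴.
Result: 8.99 × 10^-22 × 2.10 × 10^37 = 1.88 × 10^16 Pa.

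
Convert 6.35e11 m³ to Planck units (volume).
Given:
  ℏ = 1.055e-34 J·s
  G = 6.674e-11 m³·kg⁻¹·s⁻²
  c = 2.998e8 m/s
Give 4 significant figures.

Planck volume: V_P = (ℏG/c³)^(3/2) = 4.224e-105 m³.
6.35e11 / 4.224e-105 = 1.503e116

1.503e116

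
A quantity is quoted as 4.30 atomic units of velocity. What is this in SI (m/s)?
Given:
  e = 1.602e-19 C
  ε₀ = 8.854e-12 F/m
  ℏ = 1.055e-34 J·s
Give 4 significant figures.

9.401e6 m/s

One atomic unit of velocity: v_au = e²/(4πε₀ℏ) = 2.186e6 m/s.
4.30 × 2.186e6 m/s = 9.401e6 m/s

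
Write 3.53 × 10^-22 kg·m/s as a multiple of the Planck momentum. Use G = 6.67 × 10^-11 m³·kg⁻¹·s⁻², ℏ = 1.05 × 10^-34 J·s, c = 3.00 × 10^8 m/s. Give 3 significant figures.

Planck momentum: p_P = √(ℏc³/G) = 6.52 kg·m/s.
3.53 × 10^-22 / 6.52 = 5.41 × 10^-23

5.41 × 10^-23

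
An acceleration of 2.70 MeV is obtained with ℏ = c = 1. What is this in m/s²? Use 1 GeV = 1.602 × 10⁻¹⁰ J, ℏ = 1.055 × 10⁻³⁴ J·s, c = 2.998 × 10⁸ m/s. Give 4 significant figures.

1.229 × 10³⁰ m/s²

Acceleration is [L]/[T]² = c·[E]/ℏ.
1 GeV → c/ℏ × (1 GeV in J) = 4.552 × 10³² m/s².
Convert the energy scale: 2.70 MeV = 2.70 × 10⁻³ GeV.
Result: 2.70 × 10⁻³ × 4.552 × 10³² = 1.229 × 10³⁰ m/s².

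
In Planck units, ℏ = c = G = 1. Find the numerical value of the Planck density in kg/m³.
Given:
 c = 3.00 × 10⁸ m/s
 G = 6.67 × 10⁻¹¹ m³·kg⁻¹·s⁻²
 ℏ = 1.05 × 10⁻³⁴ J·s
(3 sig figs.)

From ℏ = c = G = 1 the density scale is ρ_P = c⁵/(ℏG²).
  = 2.43 × 10⁴² / 4.67 × 10⁻⁵⁵
  = 5.20 × 10⁹⁶ kg/m³

5.20 × 10⁹⁶ kg/m³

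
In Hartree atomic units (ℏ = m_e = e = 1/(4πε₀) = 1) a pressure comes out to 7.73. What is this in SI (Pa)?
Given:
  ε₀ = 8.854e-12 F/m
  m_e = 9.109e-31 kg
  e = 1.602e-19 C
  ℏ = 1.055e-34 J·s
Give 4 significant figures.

2.264e14 Pa

One atomic unit of pressure: P_au = E_h/a₀³ = m_e⁴e¹⁰/((4πε₀)⁵ℏ⁸) = 2.929e13 Pa.
7.73 × 2.929e13 Pa = 2.264e14 Pa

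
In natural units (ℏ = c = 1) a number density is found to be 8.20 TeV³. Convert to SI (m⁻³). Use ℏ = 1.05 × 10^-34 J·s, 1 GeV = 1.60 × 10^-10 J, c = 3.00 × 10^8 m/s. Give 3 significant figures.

Number density is [L]⁻³ = [E]³/(ℏc)³.
1 GeV³ → 1/(ℏc)³ × (1 GeV in J)³ = 1.31 × 10^47 m⁻³.
Convert the energy scale: 8.20 TeV³ = 8.20 × 10^9 GeV³.
Result: 8.20 × 10^9 × 1.31 × 10^47 = 1.07 × 10^57 m⁻³.

1.07 × 10^57 m⁻³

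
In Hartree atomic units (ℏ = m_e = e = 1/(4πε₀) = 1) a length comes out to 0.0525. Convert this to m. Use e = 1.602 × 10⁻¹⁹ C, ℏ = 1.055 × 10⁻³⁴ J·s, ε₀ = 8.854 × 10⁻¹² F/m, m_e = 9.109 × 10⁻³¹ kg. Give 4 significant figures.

One Bohr radius: a₀ = 4πε₀ℏ²/(m_e e²) = 5.297 × 10⁻¹¹ m.
0.0525 × 5.297 × 10⁻¹¹ m = 2.781 × 10⁻¹² m

2.781 × 10⁻¹² m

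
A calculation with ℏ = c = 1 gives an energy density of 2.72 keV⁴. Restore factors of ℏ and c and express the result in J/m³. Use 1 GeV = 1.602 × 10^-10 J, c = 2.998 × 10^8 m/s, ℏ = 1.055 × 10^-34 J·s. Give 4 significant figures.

5.662 × 10^13 J/m³

[E]/[L]³ = [E]⁴/(ℏc)³; restore (ℏc)⁻³.
1 GeV⁴ → 1/(ℏc)³ × (1 GeV in J)⁴ = 2.082 × 10^37 J/m³.
Convert the energy scale: 2.72 keV⁴ = 2.72 × 10^-24 GeV⁴.
Result: 2.72 × 10^-24 × 2.082 × 10^37 = 5.662 × 10^13 J/m³.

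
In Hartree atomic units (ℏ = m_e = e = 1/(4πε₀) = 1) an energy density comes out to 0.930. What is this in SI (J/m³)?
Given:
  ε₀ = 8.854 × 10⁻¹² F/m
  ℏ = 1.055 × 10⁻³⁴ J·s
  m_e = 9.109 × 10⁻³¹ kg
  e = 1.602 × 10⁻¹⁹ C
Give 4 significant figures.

2.724 × 10¹³ J/m³

One atomic unit of energy density: u_au = E_h/a₀³ = m_e⁴e¹⁰/((4πε₀)⁵ℏ⁸) = 2.929 × 10¹³ J/m³.
0.930 × 2.929 × 10¹³ J/m³ = 2.724 × 10¹³ J/m³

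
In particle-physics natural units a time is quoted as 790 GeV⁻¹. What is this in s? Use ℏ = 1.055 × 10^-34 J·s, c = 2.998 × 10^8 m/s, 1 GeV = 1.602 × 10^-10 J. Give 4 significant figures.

5.203 × 10^-22 s

A time is [E]⁻¹ in ℏ=c=1; restore one factor of ℏ.
1 GeV⁻¹ → ℏ × (1 GeV in J)⁻¹ = 6.586 × 10^-25 s.
Result: 790 × 6.586 × 10^-25 = 5.203 × 10^-22 s.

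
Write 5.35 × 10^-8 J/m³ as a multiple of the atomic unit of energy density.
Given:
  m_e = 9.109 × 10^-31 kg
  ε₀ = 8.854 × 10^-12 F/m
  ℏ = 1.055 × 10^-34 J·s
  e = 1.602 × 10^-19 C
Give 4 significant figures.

atomic unit of energy density: u_au = E_h/a₀³ = m_e⁴e¹⁰/((4πε₀)⁵ℏ⁸) = 2.929 × 10^13 J/m³.
5.35 × 10^-8 / 2.929 × 10^13 = 1.826 × 10^-21

1.826 × 10^-21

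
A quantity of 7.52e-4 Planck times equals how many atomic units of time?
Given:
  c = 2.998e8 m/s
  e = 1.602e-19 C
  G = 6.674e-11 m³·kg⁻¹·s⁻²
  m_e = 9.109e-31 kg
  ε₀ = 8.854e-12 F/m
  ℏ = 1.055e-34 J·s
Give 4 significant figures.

Planck time: t_P = √(ℏG/c⁵) = 5.392e-44 s
atomic unit of time: τ_au = (4πε₀)²ℏ³/(m_e e⁴) = 2.423e-17 s
7.52e-4 × 5.392e-44 / 2.423e-17 = 1.673e-30

1.673e-30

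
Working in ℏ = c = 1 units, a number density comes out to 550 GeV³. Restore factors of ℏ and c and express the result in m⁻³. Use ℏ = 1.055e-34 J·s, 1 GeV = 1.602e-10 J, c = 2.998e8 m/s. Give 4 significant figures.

7.147e49 m⁻³

Number density is [L]⁻³ = [E]³/(ℏc)³.
1 GeV³ → 1/(ℏc)³ × (1 GeV in J)³ = 1.299e47 m⁻³.
Result: 550 × 1.299e47 = 7.147e49 m⁻³.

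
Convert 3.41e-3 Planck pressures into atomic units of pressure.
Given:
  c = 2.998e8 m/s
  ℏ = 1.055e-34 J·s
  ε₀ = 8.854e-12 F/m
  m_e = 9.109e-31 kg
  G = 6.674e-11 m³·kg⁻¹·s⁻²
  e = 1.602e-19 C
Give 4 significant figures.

5.393e97

Planck pressure: p_P = c⁷/(ℏG²) = 4.632e113 Pa
atomic unit of pressure: P_au = E_h/a₀³ = m_e⁴e¹⁰/((4πε₀)⁵ℏ⁸) = 2.929e13 Pa
3.41e-3 × 4.632e113 / 2.929e13 = 5.393e97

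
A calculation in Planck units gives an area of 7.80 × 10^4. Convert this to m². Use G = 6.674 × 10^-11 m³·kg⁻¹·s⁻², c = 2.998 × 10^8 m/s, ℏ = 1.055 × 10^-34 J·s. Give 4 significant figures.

One Planck area: A_P = ℏG/c³ = 2.613 × 10^-70 m².
7.80 × 10^4 × 2.613 × 10^-70 m² = 2.038 × 10^-65 m²

2.038 × 10^-65 m²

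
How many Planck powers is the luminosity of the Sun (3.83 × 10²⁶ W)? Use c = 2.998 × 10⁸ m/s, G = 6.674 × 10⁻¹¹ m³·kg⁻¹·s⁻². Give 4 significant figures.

Planck power: P_P = c⁵/G = 3.629 × 10⁵² W.
3.83 × 10²⁶ / 3.629 × 10⁵² = 1.055 × 10⁻²⁶

1.055 × 10⁻²⁶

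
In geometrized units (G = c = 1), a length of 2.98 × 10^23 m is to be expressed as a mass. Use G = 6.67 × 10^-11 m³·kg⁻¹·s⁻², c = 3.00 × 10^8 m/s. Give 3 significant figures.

4.02 × 10^50 kg

Length → mass via c²/G.
2.98 × 10^23 m × (c²/G) = 4.02 × 10^50 kg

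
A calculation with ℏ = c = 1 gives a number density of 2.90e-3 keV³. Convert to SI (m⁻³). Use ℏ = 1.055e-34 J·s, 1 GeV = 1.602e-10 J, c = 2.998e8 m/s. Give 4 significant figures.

3.768e26 m⁻³

Number density is [L]⁻³ = [E]³/(ℏc)³.
1 GeV³ → 1/(ℏc)³ × (1 GeV in J)³ = 1.299e47 m⁻³.
Convert the energy scale: 2.90e-3 keV³ = 2.90e-21 GeV³.
Result: 2.90e-21 × 1.299e47 = 3.768e26 m⁻³.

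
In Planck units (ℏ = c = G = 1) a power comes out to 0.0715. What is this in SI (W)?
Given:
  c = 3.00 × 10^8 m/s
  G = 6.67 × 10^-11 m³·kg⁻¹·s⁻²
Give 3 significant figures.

One Planck power: P_P = c⁵/G = 3.64 × 10^52 W.
0.0715 × 3.64 × 10^52 W = 2.60 × 10^51 W

2.60 × 10^51 W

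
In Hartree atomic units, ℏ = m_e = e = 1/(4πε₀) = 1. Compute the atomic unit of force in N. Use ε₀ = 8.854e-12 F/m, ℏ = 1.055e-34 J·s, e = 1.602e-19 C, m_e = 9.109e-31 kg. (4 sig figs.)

8.220e-8 N

Dimensional analysis gives F_au = E_h/a₀ = m_e²e⁶/((4πε₀)³ℏ⁴).
E_h = 4.354e-18 J
a₀ = 5.297e-11 m
E_h/a₀ = 8.220e-8 N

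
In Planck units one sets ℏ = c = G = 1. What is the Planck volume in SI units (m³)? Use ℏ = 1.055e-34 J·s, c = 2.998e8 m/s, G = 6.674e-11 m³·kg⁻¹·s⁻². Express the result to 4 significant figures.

V_P = (ℏG/c³)^(3/2)
  = √(1.784e-209)
  = 4.224e-105 m³

4.224e-105 m³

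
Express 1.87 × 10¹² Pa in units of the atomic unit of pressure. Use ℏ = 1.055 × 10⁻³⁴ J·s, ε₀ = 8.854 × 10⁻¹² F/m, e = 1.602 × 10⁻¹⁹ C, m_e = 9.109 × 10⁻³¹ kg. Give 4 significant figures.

0.06384

atomic unit of pressure: P_au = E_h/a₀³ = m_e⁴e¹⁰/((4πε₀)⁵ℏ⁸) = 2.929 × 10¹³ Pa.
1.87 × 10¹² / 2.929 × 10¹³ = 0.06384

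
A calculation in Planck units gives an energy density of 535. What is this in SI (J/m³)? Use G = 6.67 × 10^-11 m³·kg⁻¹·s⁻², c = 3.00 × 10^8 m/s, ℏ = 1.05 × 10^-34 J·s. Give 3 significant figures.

One Planck energy density: u_P = c⁷/(ℏG²) = 4.68 × 10^113 J/m³.
535 × 4.68 × 10^113 J/m³ = 2.50 × 10^116 J/m³

2.50 × 10^116 J/m³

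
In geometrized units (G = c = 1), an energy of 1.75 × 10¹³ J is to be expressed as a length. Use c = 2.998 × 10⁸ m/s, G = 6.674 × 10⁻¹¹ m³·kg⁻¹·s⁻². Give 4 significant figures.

Energy → length via G/c⁴.
1.75 × 10¹³ J × (G/c⁴) = 1.446 × 10⁻³¹ m

1.446 × 10⁻³¹ m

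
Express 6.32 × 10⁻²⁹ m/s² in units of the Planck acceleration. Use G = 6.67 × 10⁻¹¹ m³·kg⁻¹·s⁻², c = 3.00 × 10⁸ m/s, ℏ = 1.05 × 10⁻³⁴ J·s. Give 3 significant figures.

1.13 × 10⁻⁸⁰

Planck acceleration: a_P = √(c⁷/(ℏG)) = 5.59 × 10⁵¹ m/s².
6.32 × 10⁻²⁹ / 5.59 × 10⁵¹ = 1.13 × 10⁻⁸⁰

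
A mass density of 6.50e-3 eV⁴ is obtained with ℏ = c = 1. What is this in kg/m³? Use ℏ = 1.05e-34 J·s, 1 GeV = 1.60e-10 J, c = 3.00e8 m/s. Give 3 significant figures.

1.51e-18 kg/m³

Mass density is [E]/(c²[L]³) = [E]⁴/(ℏ³c⁵).
1 GeV⁴ → 1/(ℏ³c⁵) × (1 GeV in J)⁴ = 2.33e20 kg/m³.
Convert the energy scale: 6.50e-3 eV⁴ = 6.50e-39 GeV⁴.
Result: 6.50e-39 × 2.33e20 = 1.51e-18 kg/m³.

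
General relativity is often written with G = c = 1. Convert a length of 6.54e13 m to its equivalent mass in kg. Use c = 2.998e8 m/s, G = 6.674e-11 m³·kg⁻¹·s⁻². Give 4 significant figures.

Length → mass via c²/G.
6.54e13 m × (c²/G) = 8.808e40 kg

8.808e40 kg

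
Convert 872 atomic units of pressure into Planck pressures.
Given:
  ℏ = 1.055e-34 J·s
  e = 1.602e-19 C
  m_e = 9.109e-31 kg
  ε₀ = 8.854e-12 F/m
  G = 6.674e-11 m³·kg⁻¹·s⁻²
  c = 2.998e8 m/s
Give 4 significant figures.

5.514e-98

atomic unit of pressure: P_au = E_h/a₀³ = m_e⁴e¹⁰/((4πε₀)⁵ℏ⁸) = 2.929e13 Pa
Planck pressure: p_P = c⁷/(ℏG²) = 4.632e113 Pa
872 × 2.929e13 / 4.632e113 = 5.514e-98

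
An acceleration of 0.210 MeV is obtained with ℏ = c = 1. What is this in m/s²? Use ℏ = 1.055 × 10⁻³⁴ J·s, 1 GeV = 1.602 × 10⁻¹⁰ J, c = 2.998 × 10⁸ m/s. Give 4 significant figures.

Acceleration is [L]/[T]² = c·[E]/ℏ.
1 GeV → c/ℏ × (1 GeV in J) = 4.552 × 10³² m/s².
Convert the energy scale: 0.210 MeV = 2.10 × 10⁻⁴ GeV.
Result: 2.10 × 10⁻⁴ × 4.552 × 10³² = 9.560 × 10²⁸ m/s².

9.560 × 10²⁸ m/s²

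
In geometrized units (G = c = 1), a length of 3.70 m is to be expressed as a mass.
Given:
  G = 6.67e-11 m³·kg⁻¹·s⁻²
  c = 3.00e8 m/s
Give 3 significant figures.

4.99e27 kg

Length → mass via c²/G.
3.70 m × (c²/G) = 4.99e27 kg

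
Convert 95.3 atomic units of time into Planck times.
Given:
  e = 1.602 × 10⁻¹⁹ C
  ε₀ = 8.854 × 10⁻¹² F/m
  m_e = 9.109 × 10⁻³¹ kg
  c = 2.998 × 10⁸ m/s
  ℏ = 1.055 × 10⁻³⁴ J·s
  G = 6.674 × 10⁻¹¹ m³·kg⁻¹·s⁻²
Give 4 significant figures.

atomic unit of time: τ_au = (4πε₀)²ℏ³/(m_e e⁴) = 2.423 × 10⁻¹⁷ s
Planck time: t_P = √(ℏG/c⁵) = 5.392 × 10⁻⁴⁴ s
95.3 × 2.423 × 10⁻¹⁷ / 5.392 × 10⁻⁴⁴ = 4.282 × 10²⁸

4.282 × 10²⁸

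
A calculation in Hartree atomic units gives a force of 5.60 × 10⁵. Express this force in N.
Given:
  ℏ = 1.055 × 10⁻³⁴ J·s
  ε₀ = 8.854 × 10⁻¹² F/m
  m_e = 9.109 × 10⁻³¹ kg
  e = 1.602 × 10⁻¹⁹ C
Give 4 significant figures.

One atomic unit of force: F_au = E_h/a₀ = m_e²e⁶/((4πε₀)³ℏ⁴) = 8.220 × 10⁻⁸ N.
5.60 × 10⁵ × 8.220 × 10⁻⁸ N = 0.04603 N

0.04603 N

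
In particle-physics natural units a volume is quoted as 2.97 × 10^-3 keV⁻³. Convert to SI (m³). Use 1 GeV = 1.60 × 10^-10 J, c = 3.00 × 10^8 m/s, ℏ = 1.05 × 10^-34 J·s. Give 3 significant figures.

2.27 × 10^-32 m³

Volume is [L]³ = [E]⁻³·(ℏc)³.
1 GeV⁻³ → (ℏc)³ × (1 GeV in J)⁻³ = 7.63 × 10^-48 m³.
Convert the energy scale: 2.97 × 10^-3 keV⁻³ = 2.97 × 10^15 GeV⁻³.
Result: 2.97 × 10^15 × 7.63 × 10^-48 = 2.27 × 10^-32 m³.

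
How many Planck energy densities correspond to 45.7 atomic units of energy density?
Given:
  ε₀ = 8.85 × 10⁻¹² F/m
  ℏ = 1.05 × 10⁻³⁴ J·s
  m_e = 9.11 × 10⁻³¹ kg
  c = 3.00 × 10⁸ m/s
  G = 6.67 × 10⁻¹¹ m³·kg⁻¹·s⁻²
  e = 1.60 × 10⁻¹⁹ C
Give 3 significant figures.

2.94 × 10⁻⁹⁹

atomic unit of energy density: u_au = E_h/a₀³ = m_e⁴e¹⁰/((4πε₀)⁵ℏ⁸) = 3.01 × 10¹³ J/m³
Planck energy density: u_P = c⁷/(ℏG²) = 4.68 × 10¹¹³ J/m³
45.7 × 3.01 × 10¹³ / 4.68 × 10¹¹³ = 2.94 × 10⁻⁹⁹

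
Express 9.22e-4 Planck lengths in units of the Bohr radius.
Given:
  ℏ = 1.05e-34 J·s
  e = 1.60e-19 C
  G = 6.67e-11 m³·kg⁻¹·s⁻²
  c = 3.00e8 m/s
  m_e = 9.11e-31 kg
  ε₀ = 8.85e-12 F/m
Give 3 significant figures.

2.82e-28

Planck length: ℓ_P = √(ℏG/c³) = 1.61e-35 m
Bohr radius: a₀ = 4πε₀ℏ²/(m_e e²) = 5.26e-11 m
9.22e-4 × 1.61e-35 / 5.26e-11 = 2.82e-28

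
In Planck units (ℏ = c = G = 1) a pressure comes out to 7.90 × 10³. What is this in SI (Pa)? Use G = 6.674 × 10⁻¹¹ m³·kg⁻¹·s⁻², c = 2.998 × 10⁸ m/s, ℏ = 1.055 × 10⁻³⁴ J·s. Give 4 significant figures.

One Planck pressure: p_P = c⁷/(ℏG²) = 4.632 × 10¹¹³ Pa.
7.90 × 10³ × 4.632 × 10¹¹³ Pa = 3.660 × 10¹¹⁷ Pa

3.660 × 10¹¹⁷ Pa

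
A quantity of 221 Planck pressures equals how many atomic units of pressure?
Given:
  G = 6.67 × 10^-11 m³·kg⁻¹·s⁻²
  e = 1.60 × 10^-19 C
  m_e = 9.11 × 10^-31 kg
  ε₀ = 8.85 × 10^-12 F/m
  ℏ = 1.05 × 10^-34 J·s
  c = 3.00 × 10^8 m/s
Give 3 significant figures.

3.43 × 10^102

Planck pressure: p_P = c⁷/(ℏG²) = 4.68 × 10^113 Pa
atomic unit of pressure: P_au = E_h/a₀³ = m_e⁴e¹⁰/((4πε₀)⁵ℏ⁸) = 3.01 × 10^13 Pa
221 × 4.68 × 10^113 / 3.01 × 10^13 = 3.43 × 10^102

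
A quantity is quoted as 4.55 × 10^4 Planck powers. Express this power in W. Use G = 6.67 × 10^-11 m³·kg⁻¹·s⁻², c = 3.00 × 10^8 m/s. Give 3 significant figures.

One Planck power: P_P = c⁵/G = 3.64 × 10^52 W.
4.55 × 10^4 × 3.64 × 10^52 W = 1.66 × 10^57 W

1.66 × 10^57 W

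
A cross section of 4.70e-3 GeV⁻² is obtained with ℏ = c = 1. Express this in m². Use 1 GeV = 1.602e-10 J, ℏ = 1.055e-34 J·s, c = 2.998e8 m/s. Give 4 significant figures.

1.832e-34 m²

Area is [L]² = [E]⁻²·(ℏc)²; restore (ℏc)².
1 GeV⁻² → (ℏc)² × (1 GeV in J)⁻² = 3.898e-32 m².
Result: 4.70e-3 × 3.898e-32 = 1.832e-34 m².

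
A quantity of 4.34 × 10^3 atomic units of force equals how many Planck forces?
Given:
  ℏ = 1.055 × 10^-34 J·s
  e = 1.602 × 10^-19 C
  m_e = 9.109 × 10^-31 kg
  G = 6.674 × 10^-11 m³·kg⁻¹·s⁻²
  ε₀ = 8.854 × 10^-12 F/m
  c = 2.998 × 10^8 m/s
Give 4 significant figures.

atomic unit of force: F_au = E_h/a₀ = m_e²e⁶/((4πε₀)³ℏ⁴) = 8.220 × 10^-8 N
Planck force: F_P = c⁴/G = 1.210 × 10^44 N
4.34 × 10^3 × 8.220 × 10^-8 / 1.210 × 10^44 = 2.947 × 10^-48

2.947 × 10^-48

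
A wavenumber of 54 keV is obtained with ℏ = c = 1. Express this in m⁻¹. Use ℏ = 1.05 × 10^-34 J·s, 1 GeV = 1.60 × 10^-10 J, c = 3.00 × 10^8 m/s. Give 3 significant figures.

Inverse length is [E]/(ℏc).
1 GeV → 1/(ℏc) × (1 GeV in J) = 5.08 × 10^15 m⁻¹.
Convert the energy scale: 54 keV = 5.40 × 10^-5 GeV.
Result: 5.40 × 10^-5 × 5.08 × 10^15 = 2.74 × 10^11 m⁻¹.

2.74 × 10^11 m⁻¹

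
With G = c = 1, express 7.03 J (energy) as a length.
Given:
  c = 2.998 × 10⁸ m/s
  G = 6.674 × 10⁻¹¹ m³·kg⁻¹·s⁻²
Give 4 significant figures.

5.808 × 10⁻⁴⁴ m

Energy → length via G/c⁴.
7.03 J × (G/c⁴) = 5.808 × 10⁻⁴⁴ m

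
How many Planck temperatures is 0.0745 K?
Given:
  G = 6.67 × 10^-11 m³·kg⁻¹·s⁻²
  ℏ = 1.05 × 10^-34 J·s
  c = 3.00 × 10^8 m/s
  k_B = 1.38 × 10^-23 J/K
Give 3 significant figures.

Planck temperature: T_P = √(ℏc⁵/G) / k_B = 1.42 × 10^32 K.
0.0745 / 1.42 × 10^32 = 5.26 × 10^-34

5.26 × 10^-34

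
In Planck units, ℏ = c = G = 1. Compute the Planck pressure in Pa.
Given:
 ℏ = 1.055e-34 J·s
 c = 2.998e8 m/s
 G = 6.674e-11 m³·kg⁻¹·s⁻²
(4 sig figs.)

4.632e113 Pa

From ℏ = c = G = 1 the pressure scale is p_P = c⁷/(ℏG²).
  = 2.177e59 / 4.699e-55
  = 4.632e113 Pa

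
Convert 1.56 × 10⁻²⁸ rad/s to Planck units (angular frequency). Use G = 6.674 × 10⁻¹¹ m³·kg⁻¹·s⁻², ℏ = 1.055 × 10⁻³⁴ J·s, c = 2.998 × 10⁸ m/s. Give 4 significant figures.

8.411 × 10⁻⁷²

Planck angular frequency: ω_P = √(c⁵/(ℏG)) = 1.855 × 10⁴³ rad/s.
1.56 × 10⁻²⁸ / 1.855 × 10⁴³ = 8.411 × 10⁻⁷²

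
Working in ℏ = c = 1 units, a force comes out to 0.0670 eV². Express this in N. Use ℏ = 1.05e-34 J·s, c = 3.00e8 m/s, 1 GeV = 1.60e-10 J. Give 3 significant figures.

Force is [E]/[L] = [E]²/(ℏc); restore (ℏc)⁻¹.
1 GeV² → 1/(ℏc) × (1 GeV in J)² = 8.13e5 N.
Convert the energy scale: 0.0670 eV² = 6.70e-20 GeV².
Result: 6.70e-20 × 8.13e5 = 5.45e-14 N.

5.45e-14 N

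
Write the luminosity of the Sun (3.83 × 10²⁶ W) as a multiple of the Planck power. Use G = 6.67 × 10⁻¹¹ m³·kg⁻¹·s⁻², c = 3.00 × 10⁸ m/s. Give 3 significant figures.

Planck power: P_P = c⁵/G = 3.64 × 10⁵² W.
3.83 × 10²⁶ / 3.64 × 10⁵² = 1.05 × 10⁻²⁶

1.05 × 10⁻²⁶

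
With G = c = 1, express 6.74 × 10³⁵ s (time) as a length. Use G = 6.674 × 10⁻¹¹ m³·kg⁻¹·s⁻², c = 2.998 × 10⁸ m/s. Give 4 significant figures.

2.021 × 10⁴⁴ m

Time → length via c.
6.74 × 10³⁵ s × (c) = 2.021 × 10⁴⁴ m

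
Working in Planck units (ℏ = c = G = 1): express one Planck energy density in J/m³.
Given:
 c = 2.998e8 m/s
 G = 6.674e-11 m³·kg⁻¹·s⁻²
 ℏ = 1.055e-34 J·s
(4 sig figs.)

Dimensional analysis gives u_P = c⁷/(ℏG²).
  = 2.177e59 / 4.699e-55
  = 4.632e113 J/m³

4.632e113 J/m³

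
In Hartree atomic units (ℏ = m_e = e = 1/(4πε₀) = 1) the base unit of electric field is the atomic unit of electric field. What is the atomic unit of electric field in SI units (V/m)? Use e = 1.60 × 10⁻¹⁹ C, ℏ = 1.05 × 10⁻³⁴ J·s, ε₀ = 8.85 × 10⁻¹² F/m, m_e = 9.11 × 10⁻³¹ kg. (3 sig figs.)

E_au = E_h/(e a₀) = m_e²e⁵/((4πε₀)³ℏ⁴)
E_h = 4.38 × 10⁻¹⁸ J
a₀ = 5.26 × 10⁻¹¹ m
E_h/(e·a₀) = 5.20 × 10¹¹ V/m

5.20 × 10¹¹ V/m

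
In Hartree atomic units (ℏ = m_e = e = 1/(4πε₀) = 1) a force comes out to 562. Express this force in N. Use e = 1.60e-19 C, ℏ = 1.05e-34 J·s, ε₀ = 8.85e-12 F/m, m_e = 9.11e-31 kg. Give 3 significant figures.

One atomic unit of force: F_au = E_h/a₀ = m_e²e⁶/((4πε₀)³ℏ⁴) = 8.33e-8 N.
562 × 8.33e-8 N = 4.68e-5 N

4.68e-5 N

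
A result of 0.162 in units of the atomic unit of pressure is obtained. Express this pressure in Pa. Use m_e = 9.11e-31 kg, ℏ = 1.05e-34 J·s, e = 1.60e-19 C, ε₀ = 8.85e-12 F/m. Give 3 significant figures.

4.88e12 Pa

One atomic unit of pressure: P_au = E_h/a₀³ = m_e⁴e¹⁰/((4πε₀)⁵ℏ⁸) = 3.01e13 Pa.
0.162 × 3.01e13 Pa = 4.88e12 Pa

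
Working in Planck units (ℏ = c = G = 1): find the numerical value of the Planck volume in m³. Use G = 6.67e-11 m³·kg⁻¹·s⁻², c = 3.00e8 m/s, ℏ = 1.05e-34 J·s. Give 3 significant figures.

4.18e-105 m³

The unique combination of the constants set to 1 with dimensions of volume is V_P = (ℏG/c³)^(3/2).
  = √(1.75e-209)
  = 4.18e-105 m³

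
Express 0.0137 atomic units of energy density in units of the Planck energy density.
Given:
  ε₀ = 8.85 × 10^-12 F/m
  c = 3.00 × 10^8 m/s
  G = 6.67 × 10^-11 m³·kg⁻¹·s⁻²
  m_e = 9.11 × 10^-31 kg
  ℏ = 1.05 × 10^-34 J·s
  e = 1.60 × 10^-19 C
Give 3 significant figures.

8.82 × 10^-103

atomic unit of energy density: u_au = E_h/a₀³ = m_e⁴e¹⁰/((4πε₀)⁵ℏ⁸) = 3.01 × 10^13 J/m³
Planck energy density: u_P = c⁷/(ℏG²) = 4.68 × 10^113 J/m³
0.0137 × 3.01 × 10^13 / 4.68 × 10^113 = 8.82 × 10^-103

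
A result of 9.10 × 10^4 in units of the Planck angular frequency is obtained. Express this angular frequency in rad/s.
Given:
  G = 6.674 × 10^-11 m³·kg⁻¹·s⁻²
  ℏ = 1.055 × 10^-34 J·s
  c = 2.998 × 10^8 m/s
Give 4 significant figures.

One Planck angular frequency: ω_P = √(c⁵/(ℏG)) = 1.855 × 10^43 rad/s.
9.10 × 10^4 × 1.855 × 10^43 rad/s = 1.688 × 10^48 rad/s

1.688 × 10^48 rad/s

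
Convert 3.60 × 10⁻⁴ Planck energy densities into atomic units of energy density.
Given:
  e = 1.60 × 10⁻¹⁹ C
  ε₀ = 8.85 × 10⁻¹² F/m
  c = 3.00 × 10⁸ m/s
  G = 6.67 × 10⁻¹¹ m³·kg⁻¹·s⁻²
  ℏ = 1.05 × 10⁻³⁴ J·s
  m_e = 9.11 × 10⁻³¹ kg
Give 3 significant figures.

Planck energy density: u_P = c⁷/(ℏG²) = 4.68 × 10¹¹³ J/m³
atomic unit of energy density: u_au = E_h/a₀³ = m_e⁴e¹⁰/((4πε₀)⁵ℏ⁸) = 3.01 × 10¹³ J/m³
3.60 × 10⁻⁴ × 4.68 × 10¹¹³ / 3.01 × 10¹³ = 5.59 × 10⁹⁶

5.59 × 10⁹⁶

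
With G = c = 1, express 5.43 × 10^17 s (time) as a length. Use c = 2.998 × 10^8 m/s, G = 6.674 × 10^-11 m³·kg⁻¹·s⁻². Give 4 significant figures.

Time → length via c.
5.43 × 10^17 s × (c) = 1.628 × 10^26 m

1.628 × 10^26 m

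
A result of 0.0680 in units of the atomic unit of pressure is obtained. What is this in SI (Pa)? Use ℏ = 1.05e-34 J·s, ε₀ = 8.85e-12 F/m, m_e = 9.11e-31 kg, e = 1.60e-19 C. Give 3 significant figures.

One atomic unit of pressure: P_au = E_h/a₀³ = m_e⁴e¹⁰/((4πε₀)⁵ℏ⁸) = 3.01e13 Pa.
0.0680 × 3.01e13 Pa = 2.05e12 Pa

2.05e12 Pa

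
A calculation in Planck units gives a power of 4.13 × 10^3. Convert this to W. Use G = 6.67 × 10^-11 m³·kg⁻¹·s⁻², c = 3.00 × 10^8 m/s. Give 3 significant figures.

One Planck power: P_P = c⁵/G = 3.64 × 10^52 W.
4.13 × 10^3 × 3.64 × 10^52 W = 1.50 × 10^56 W

1.50 × 10^56 W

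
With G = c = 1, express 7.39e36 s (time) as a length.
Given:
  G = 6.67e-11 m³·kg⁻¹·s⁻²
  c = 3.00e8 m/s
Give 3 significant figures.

Time → length via c.
7.39e36 s × (c) = 2.22e45 m

2.22e45 m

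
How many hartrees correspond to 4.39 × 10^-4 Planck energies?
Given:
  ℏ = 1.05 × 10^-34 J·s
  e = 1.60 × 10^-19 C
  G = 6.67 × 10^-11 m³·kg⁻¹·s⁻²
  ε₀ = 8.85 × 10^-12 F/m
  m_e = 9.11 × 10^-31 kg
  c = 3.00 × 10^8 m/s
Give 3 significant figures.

1.96 × 10^23

Planck energy: E_P = √(ℏc⁵/G) = 1.96 × 10^9 J
hartree: E_h = m_e e⁴/(4πε₀ℏ)² = 4.38 × 10^-18 J
4.39 × 10^-4 × 1.96 × 10^9 / 4.38 × 10^-18 = 1.96 × 10^23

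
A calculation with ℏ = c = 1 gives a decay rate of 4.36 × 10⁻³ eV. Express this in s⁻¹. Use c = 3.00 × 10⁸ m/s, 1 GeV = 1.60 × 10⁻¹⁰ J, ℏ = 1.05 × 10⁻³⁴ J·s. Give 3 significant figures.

A rate is [E]/ℏ; divide by ℏ.
1 GeV → 1/ℏ × (1 GeV in J) = 1.52 × 10²⁴ s⁻¹.
Convert the energy scale: 4.36 × 10⁻³ eV = 4.36 × 10⁻¹² GeV.
Result: 4.36 × 10⁻¹² × 1.52 × 10²⁴ = 6.64 × 10¹² s⁻¹.

6.64 × 10¹² s⁻¹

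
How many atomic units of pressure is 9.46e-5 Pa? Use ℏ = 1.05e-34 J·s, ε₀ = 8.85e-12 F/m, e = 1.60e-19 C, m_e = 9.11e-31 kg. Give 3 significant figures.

3.14e-18

atomic unit of pressure: P_au = E_h/a₀³ = m_e⁴e¹⁰/((4πε₀)⁵ℏ⁸) = 3.01e13 Pa.
9.46e-5 / 3.01e13 = 3.14e-18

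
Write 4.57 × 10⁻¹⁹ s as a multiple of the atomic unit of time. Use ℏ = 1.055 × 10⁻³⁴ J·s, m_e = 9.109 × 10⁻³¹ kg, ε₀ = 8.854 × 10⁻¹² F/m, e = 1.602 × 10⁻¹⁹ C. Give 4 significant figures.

atomic unit of time: τ_au = (4πε₀)²ℏ³/(m_e e⁴) = 2.423 × 10⁻¹⁷ s.
4.57 × 10⁻¹⁹ / 2.423 × 10⁻¹⁷ = 0.01886

0.01886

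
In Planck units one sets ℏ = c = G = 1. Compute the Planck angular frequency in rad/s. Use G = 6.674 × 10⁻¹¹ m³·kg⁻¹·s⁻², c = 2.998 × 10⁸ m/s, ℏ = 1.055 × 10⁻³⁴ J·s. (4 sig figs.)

ω_P = √(c⁵/(ℏG))
  = √(3.440 × 10⁸⁶)
  = 1.855 × 10⁴³ rad/s

1.855 × 10⁴³ rad/s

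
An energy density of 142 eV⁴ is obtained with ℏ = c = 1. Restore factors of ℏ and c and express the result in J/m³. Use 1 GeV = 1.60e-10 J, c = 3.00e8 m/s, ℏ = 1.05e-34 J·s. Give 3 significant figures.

[E]/[L]³ = [E]⁴/(ℏc)³; restore (ℏc)⁻³.
1 GeV⁴ → 1/(ℏc)³ × (1 GeV in J)⁴ = 2.10e37 J/m³.
Convert the energy scale: 142 eV⁴ = 1.42e-34 GeV⁴.
Result: 1.42e-34 × 2.10e37 = 2.98e3 J/m³.

2.98e3 J/m³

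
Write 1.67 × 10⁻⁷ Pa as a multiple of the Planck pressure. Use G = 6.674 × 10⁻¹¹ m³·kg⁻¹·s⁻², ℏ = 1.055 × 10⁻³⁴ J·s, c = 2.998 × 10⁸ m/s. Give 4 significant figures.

Planck pressure: p_P = c⁷/(ℏG²) = 4.632 × 10¹¹³ Pa.
1.67 × 10⁻⁷ / 4.632 × 10¹¹³ = 3.605 × 10⁻¹²¹

3.605 × 10⁻¹²¹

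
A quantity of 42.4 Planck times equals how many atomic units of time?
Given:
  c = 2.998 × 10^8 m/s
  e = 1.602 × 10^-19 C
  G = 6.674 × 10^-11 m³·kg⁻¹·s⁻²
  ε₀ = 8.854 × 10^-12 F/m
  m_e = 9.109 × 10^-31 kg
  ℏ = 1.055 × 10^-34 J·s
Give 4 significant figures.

Planck time: t_P = √(ℏG/c⁵) = 5.392 × 10^-44 s
atomic unit of time: τ_au = (4πε₀)²ℏ³/(m_e e⁴) = 2.423 × 10^-17 s
42.4 × 5.392 × 10^-44 / 2.423 × 10^-17 = 9.436 × 10^-26

9.436 × 10^-26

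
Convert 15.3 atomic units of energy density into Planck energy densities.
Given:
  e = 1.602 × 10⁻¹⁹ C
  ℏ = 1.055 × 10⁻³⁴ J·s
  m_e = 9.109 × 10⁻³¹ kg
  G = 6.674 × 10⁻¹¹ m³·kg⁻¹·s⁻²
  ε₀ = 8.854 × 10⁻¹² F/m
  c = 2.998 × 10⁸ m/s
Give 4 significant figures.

atomic unit of energy density: u_au = E_h/a₀³ = m_e⁴e¹⁰/((4πε₀)⁵ℏ⁸) = 2.929 × 10¹³ J/m³
Planck energy density: u_P = c⁷/(ℏG²) = 4.632 × 10¹¹³ J/m³
15.3 × 2.929 × 10¹³ / 4.632 × 10¹¹³ = 9.675 × 10⁻¹⁰⁰

9.675 × 10⁻¹⁰⁰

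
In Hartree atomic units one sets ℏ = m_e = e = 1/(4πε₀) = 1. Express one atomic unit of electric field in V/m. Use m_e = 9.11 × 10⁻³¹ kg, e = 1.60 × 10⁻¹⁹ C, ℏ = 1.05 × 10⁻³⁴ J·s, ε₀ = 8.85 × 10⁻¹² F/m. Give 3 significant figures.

E_au = E_h/(e a₀) = m_e²e⁵/((4πε₀)³ℏ⁴)
E_h = 4.38 × 10⁻¹⁸ J
a₀ = 5.26 × 10⁻¹¹ m
E_h/(e·a₀) = 5.20 × 10¹¹ V/m

5.20 × 10¹¹ V/m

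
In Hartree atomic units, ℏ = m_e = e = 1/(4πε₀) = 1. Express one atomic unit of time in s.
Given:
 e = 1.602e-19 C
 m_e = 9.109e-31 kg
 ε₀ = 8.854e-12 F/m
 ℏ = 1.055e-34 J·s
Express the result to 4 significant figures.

The unique combination of the constants set to 1 with dimensions of time is τ_au = (4πε₀)²ℏ³/(m_e e⁴).
E_h = 4.354e-18 J
ℏ/E_h = 2.423e-17 s

2.423e-17 s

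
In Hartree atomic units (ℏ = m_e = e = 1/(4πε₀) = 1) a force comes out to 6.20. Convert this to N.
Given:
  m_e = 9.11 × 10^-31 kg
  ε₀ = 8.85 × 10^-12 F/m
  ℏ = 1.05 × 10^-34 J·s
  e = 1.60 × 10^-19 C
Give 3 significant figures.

One atomic unit of force: F_au = E_h/a₀ = m_e²e⁶/((4πε₀)³ℏ⁴) = 8.33 × 10^-8 N.
6.20 × 8.33 × 10^-8 N = 5.16 × 10^-7 N

5.16 × 10^-7 N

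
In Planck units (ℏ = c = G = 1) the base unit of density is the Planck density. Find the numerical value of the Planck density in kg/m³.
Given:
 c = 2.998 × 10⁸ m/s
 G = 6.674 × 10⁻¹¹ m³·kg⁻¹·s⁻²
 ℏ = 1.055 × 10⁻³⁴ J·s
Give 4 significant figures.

ρ_P = c⁵/(ℏG²)
  = 2.422 × 10⁴² / 4.699 × 10⁻⁵⁵
  = 5.154 × 10⁹⁶ kg/m³

5.154 × 10⁹⁶ kg/m³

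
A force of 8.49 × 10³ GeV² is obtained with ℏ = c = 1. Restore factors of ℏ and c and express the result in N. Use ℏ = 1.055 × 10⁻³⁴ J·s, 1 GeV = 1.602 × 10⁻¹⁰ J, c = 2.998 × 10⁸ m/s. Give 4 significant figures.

Force is [E]/[L] = [E]²/(ℏc); restore (ℏc)⁻¹.
1 GeV² → 1/(ℏc) × (1 GeV in J)² = 8.114 × 10⁵ N.
Result: 8.49 × 10³ × 8.114 × 10⁵ = 6.889 × 10⁹ N.

6.889 × 10⁹ N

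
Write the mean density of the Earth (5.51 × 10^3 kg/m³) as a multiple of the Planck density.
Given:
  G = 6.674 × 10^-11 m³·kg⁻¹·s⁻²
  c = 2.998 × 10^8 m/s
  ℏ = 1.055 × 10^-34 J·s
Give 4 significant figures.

Planck density: ρ_P = c⁵/(ℏG²) = 5.154 × 10^96 kg/m³.
5.51 × 10^3 / 5.154 × 10^96 = 1.069 × 10^-93

1.069 × 10^-93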